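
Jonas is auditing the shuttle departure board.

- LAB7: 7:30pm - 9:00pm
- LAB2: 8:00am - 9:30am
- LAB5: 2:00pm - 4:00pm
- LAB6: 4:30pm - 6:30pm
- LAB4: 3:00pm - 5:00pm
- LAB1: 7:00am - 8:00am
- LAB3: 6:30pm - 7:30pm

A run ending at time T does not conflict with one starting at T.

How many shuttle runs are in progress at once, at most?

Sort all start/end points and keep a running count:
7:00am start LAB1 → 1
8:00am end LAB1 → 0
8:00am start LAB2 → 1
9:30am end LAB2 → 0
2:00pm start LAB5 → 1
3:00pm start LAB4 → 2
4:00pm end LAB5 → 1
4:30pm start LAB6 → 2
5:00pm end LAB4 → 1
6:30pm end LAB6 → 0
6:30pm start LAB3 → 1
7:30pm end LAB3 → 0
7:30pm start LAB7 → 1
9:00pm end LAB7 → 0
Peak is 2, at 3:00pm (LAB4, LAB5).

2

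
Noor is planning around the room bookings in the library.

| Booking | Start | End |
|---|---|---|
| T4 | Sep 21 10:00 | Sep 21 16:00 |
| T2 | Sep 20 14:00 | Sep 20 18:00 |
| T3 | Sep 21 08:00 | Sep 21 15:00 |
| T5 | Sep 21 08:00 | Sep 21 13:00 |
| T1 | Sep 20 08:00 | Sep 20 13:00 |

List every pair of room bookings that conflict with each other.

Sorted by start: T1, T2, T3, T5, T4.
T2 starts after T1 ends, so T1 has no further overlaps.
T3 starts after T2 ends, so T2 has no further overlaps.
T5 starts before T3 ends → T3 and T5 overlap.
T4 starts before T3 ends → T3 and T4 overlap.
T4 starts before T5 ends → T5 and T4 overlap.

T3 & T4, T3 & T5, T4 & T5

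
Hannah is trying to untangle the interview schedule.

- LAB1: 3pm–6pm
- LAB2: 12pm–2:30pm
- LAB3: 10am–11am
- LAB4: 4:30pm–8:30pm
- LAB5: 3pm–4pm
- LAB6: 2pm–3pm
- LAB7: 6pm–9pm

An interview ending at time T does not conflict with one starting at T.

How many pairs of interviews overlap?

Sorted by start: LAB3, LAB2, LAB6, LAB1, LAB5, LAB4, LAB7.
LAB2 starts after LAB3 ends, so nothing later overlaps LAB3 either.
LAB6 starts before LAB2 ends → LAB2 and LAB6 overlap.
LAB1 starts after LAB2 ends, so nothing later overlaps LAB2 either.
LAB1 starts exactly when LAB6 ends (back-to-back, no overlap), so nothing later overlaps LAB6 either.
LAB5 starts before LAB1 ends → LAB1 and LAB5 overlap.
LAB4 starts before LAB1 ends → LAB1 and LAB4 overlap.
LAB7 starts exactly when LAB1 ends (back-to-back, no overlap).
LAB4 starts after LAB5 ends, so nothing later overlaps LAB5 either.
LAB7 starts before LAB4 ends → LAB4 and LAB7 overlap.
Overlapping pairs: LAB1 & LAB4, LAB1 & LAB5, LAB2 & LAB6, LAB4 & LAB7 — 4 in total.

4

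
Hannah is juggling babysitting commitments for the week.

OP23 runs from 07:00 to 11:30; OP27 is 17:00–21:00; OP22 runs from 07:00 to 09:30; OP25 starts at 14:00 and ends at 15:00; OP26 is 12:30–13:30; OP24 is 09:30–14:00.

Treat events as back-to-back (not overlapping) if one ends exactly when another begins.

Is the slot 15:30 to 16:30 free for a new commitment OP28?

OP22: ends 09:30 at or before OP28 starts 15:30 → clear.
OP23: ends 11:30 at or before OP28 starts 15:30 → clear.
OP24: ends 14:00 at or before OP28 starts 15:30 → clear.
OP26: ends 13:30 at or before OP28 starts 15:30 → clear.
OP25: ends 15:00 at or before OP28 starts 15:30 → clear.
OP27: starts 17:00 at or after OP28 ends 16:30 → clear.

Yes — the slot is free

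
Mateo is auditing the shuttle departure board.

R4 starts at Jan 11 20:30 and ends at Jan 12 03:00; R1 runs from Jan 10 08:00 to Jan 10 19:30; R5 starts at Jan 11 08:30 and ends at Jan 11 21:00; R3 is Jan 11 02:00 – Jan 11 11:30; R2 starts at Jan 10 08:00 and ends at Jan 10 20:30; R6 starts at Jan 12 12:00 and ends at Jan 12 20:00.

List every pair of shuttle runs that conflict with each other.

Sorted by start: R1, R2, R3, R5, R4, R6.
R2 starts before R1 ends → R1 and R2 overlap.
R3 starts after R1 ends, so nothing later overlaps R1 either.
R3 starts after R2 ends, so nothing later overlaps R2 either.
R5 starts before R3 ends → R3 and R5 overlap.
R4 starts after R3 ends, so nothing later overlaps R3 either.
R4 starts before R5 ends → R5 and R4 overlap.
R6 starts after R5 ends.
R6 starts after R4 ends.

R1 & R2, R3 & R5, R4 & R5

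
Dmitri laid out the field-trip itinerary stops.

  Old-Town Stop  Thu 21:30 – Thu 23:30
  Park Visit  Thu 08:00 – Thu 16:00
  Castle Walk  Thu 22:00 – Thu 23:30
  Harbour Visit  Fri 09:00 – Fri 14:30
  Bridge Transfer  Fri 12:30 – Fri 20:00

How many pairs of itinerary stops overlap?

Sorted by start: Park Visit, Old-Town Stop, Castle Walk, Harbour Visit, Bridge Transfer.
Old-Town Stop starts after Park Visit ends — done with Park Visit.
Castle Walk starts before Old-Town Stop ends → Old-Town Stop and Castle Walk overlap.
Harbour Visit starts after Old-Town Stop ends — done with Old-Town Stop.
Harbour Visit starts after Castle Walk ends — done with Castle Walk.
Bridge Transfer starts before Harbour Visit ends → Harbour Visit and Bridge Transfer overlap.
Overlapping pairs: Bridge Transfer & Harbour Visit, Castle Walk & Old-Town Stop — 2 in total.

2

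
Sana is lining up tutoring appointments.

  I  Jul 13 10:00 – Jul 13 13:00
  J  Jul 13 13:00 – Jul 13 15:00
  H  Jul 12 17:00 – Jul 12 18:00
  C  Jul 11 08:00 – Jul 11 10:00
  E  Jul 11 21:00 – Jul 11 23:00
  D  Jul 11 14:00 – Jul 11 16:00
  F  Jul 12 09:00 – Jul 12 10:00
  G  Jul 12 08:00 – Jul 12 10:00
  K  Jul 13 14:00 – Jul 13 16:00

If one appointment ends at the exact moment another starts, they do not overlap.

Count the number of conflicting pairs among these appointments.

2

Sorted by start: C, D, E, G, F, H, I, J, K.
D starts after C ends, so nothing later overlaps C either.
E starts after D ends, so nothing later overlaps D either.
G starts after E ends, so nothing later overlaps E either.
F starts before G ends → G and F overlap.
H starts after G ends, so nothing later overlaps G either.
H starts after F ends, so nothing later overlaps F either.
I starts after H ends, so nothing later overlaps H either.
J starts exactly when I ends (back-to-back, no overlap), so nothing later overlaps I either.
K starts before J ends → J and K overlap.
Overlapping pairs: F & G, J & K — 2 in total.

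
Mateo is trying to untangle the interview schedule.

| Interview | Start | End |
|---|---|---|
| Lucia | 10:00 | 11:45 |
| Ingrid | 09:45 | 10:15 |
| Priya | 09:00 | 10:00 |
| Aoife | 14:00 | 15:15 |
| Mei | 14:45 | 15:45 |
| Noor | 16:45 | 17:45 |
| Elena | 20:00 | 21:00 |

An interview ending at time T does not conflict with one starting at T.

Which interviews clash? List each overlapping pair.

Two intervals overlap when each starts before the other ends.
Sorted by start: Priya, Ingrid, Lucia, Aoife, Mei, Noor, Elena.
Ingrid starts before Priya ends → Priya and Ingrid overlap.
Lucia starts exactly when Priya ends (back-to-back, no overlap), so nothing later overlaps Priya either.
Lucia starts before Ingrid ends → Ingrid and Lucia overlap.
Aoife starts after Ingrid ends, so nothing later overlaps Ingrid either.
Aoife starts after Lucia ends, so nothing later overlaps Lucia either.
Mei starts before Aoife ends → Aoife and Mei overlap.
Noor starts after Aoife ends, so nothing later overlaps Aoife either.
Noor starts after Mei ends, so nothing later overlaps Mei either.
Elena starts after Noor ends.

Aoife & Mei, Ingrid & Lucia, Ingrid & Priya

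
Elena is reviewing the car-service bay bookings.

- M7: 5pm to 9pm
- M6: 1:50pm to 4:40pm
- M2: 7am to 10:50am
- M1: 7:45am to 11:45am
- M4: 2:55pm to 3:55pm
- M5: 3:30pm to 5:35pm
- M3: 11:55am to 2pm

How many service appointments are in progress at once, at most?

3

Walk through starts and ends in time order (an end at T is processed before a start at T):
7am start M2 → 1
7:45am start M1 → 2
10:50am end M2 → 1
11:45am end M1 → 0
11:55am start M3 → 1
1:50pm start M6 → 2
2pm end M3 → 1
2:55pm start M4 → 2
3:30pm start M5 → 3
3:55pm end M4 → 2
4:40pm end M6 → 1
5pm start M7 → 2
5:35pm end M5 → 1
9pm end M7 → 0
Peak is 3, at 3:30pm (M4, M5, M6).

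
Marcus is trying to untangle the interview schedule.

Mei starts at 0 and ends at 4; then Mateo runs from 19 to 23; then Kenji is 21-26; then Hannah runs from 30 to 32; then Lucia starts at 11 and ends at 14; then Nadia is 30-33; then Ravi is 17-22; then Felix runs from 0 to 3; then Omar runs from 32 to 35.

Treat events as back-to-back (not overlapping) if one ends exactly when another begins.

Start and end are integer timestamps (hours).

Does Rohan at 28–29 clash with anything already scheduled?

No — it doesn't clash with anything

Felix: ends 3 at or before Rohan starts 28 → clear.
Mei: ends 4 at or before Rohan starts 28 → clear.
Lucia: ends 14 at or before Rohan starts 28 → clear.
Ravi: ends 22 at or before Rohan starts 28 → clear.
Mateo: ends 23 at or before Rohan starts 28 → clear.
Kenji: ends 26 at or before Rohan starts 28 → clear.
Hannah: starts 30 at or after Rohan ends 29 → clear.
Nadia: starts 30 at or after Rohan ends 29 → clear.
Omar: starts 32 at or after Rohan ends 29 → clear.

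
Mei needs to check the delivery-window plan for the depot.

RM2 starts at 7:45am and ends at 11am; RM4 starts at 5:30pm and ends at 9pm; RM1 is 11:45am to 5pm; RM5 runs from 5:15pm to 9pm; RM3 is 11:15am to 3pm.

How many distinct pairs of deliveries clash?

2

Two intervals overlap when each starts before the other ends.
Sorted by start: RM2, RM3, RM1, RM5, RM4.
RM3 starts after RM2 ends, so RM2 has no further overlaps.
RM1 starts before RM3 ends → RM3 and RM1 overlap.
RM5 starts after RM3 ends, so RM3 has no further overlaps.
RM5 starts after RM1 ends, so RM1 has no further overlaps.
RM4 starts before RM5 ends → RM5 and RM4 overlap.
Overlapping pairs: RM1 & RM3, RM4 & RM5 — 2 in total.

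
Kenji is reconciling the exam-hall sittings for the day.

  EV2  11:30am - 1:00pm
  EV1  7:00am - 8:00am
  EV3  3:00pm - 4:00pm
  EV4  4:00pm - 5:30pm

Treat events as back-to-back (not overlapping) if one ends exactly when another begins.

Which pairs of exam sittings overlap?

no conflicts

Check each pair: they overlap iff neither finishes before the other starts.
Sorted by start: EV1, EV2, EV3, EV4.
EV2 starts after EV1 ends, so EV1 has no further overlaps.
EV3 starts after EV2 ends, so EV2 has no further overlaps.
EV4 starts exactly when EV3 ends (back-to-back, no overlap).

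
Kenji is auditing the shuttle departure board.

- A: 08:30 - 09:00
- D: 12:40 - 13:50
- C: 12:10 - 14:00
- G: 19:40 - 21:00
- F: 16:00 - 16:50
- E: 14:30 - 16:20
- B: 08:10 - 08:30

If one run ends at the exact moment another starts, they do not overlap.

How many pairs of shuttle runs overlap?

Sorted by start: B, A, C, D, E, F, G.
A starts exactly when B ends (back-to-back, no overlap), so B has no further overlaps.
C starts after A ends, so A has no further overlaps.
D starts before C ends → C and D overlap.
E starts after C ends, so C has no further overlaps.
E starts after D ends, so D has no further overlaps.
F starts before E ends → E and F overlap.
G starts after E ends.
G starts after F ends.
Overlapping pairs: C & D, E & F — 2 in total.

2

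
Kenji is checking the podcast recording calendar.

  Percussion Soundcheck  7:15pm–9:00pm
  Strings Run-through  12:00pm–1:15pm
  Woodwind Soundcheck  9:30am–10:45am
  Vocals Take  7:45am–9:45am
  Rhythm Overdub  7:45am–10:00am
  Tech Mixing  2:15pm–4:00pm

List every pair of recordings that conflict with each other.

Check each pair: they overlap iff neither finishes before the other starts.
Sorted by start: Rhythm Overdub, Vocals Take, Woodwind Soundcheck, Strings Run-through, Tech Mixing, Percussion Soundcheck.
Vocals Take starts before Rhythm Overdub ends → Rhythm Overdub and Vocals Take overlap.
Woodwind Soundcheck starts before Rhythm Overdub ends → Rhythm Overdub and Woodwind Soundcheck overlap.
Strings Run-through starts after Rhythm Overdub ends, so nothing later overlaps Rhythm Overdub either.
Woodwind Soundcheck starts before Vocals Take ends → Vocals Take and Woodwind Soundcheck overlap.
Strings Run-through starts after Vocals Take ends, so nothing later overlaps Vocals Take either.
Strings Run-through starts after Woodwind Soundcheck ends, so nothing later overlaps Woodwind Soundcheck either.
Tech Mixing starts after Strings Run-through ends, so nothing later overlaps Strings Run-through either.
Percussion Soundcheck starts after Tech Mixing ends.

Rhythm Overdub & Vocals Take, Rhythm Overdub & Woodwind Soundcheck, Vocals Take & Woodwind Soundcheck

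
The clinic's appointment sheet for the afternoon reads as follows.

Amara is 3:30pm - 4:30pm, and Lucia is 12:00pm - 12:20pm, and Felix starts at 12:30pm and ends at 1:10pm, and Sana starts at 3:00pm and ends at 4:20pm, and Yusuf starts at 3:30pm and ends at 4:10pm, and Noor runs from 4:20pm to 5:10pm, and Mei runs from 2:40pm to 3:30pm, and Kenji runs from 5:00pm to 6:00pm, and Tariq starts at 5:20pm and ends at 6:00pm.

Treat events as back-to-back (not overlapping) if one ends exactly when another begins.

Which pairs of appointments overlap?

Sorted by start: Lucia, Felix, Mei, Sana, Amara, Yusuf, Noor, Kenji, Tariq.
Felix starts after Lucia ends, so Lucia has no further overlaps.
Mei starts after Felix ends, so Felix has no further overlaps.
Sana starts before Mei ends → Mei and Sana overlap.
Amara starts exactly when Mei ends (back-to-back, no overlap), so Mei has no further overlaps.
Amara starts before Sana ends → Sana and Amara overlap.
Yusuf starts before Sana ends → Sana and Yusuf overlap.
Noor starts exactly when Sana ends (back-to-back, no overlap), so Sana has no further overlaps.
Yusuf starts before Amara ends → Amara and Yusuf overlap.
Noor starts before Amara ends → Amara and Noor overlap.
Kenji starts after Amara ends, so Amara has no further overlaps.
Noor starts after Yusuf ends, so Yusuf has no further overlaps.
Kenji starts before Noor ends → Noor and Kenji overlap.
Tariq starts after Noor ends.
Tariq starts before Kenji ends → Kenji and Tariq overlap.

Amara & Noor, Amara & Sana, Amara & Yusuf, Kenji & Noor, Kenji & Tariq, Mei & Sana, Sana & Yusuf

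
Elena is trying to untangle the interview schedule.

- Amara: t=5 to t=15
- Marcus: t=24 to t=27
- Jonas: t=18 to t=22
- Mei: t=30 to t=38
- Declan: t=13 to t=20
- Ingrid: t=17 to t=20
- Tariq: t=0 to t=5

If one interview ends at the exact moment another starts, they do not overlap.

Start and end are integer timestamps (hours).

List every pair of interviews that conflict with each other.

Two intervals overlap when each starts before the other ends.
Sorted by start: Tariq, Amara, Declan, Ingrid, Jonas, Marcus, Mei.
Amara starts exactly when Tariq ends (back-to-back, no overlap); Tariq is clear from here.
Declan starts before Amara ends → Amara and Declan overlap.
Ingrid starts after Amara ends; Amara is clear from here.
Ingrid starts before Declan ends → Declan and Ingrid overlap.
Jonas starts before Declan ends → Declan and Jonas overlap.
Marcus starts after Declan ends; Declan is clear from here.
Jonas starts before Ingrid ends → Ingrid and Jonas overlap.
Marcus starts after Ingrid ends; Ingrid is clear from here.
Marcus starts after Jonas ends; Jonas is clear from here.
Mei starts after Marcus ends.

Amara & Declan, Declan & Ingrid, Declan & Jonas, Ingrid & Jonas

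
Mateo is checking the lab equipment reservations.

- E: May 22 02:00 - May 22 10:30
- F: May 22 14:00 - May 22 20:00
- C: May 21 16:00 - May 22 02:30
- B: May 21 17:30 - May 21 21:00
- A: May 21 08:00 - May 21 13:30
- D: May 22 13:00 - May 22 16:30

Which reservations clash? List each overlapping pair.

Sorted by start: A, C, B, E, D, F.
C starts after A ends — done with A.
B starts before C ends → C and B overlap.
E starts before C ends → C and E overlap.
D starts after C ends — done with C.
E starts after B ends — done with B.
D starts after E ends — done with E.
F starts before D ends → D and F overlap.

B & C, C & E, D & F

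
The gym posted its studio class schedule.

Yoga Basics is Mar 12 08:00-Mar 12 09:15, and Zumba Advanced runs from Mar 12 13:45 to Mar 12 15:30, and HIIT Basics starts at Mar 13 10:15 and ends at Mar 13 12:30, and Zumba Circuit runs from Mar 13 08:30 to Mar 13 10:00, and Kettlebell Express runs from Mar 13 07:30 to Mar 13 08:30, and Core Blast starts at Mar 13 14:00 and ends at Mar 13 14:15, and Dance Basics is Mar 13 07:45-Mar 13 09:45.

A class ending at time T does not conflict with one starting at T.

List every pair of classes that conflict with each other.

Check each pair: they overlap iff neither finishes before the other starts.
Sorted by start: Yoga Basics, Zumba Advanced, Kettlebell Express, Dance Basics, Zumba Circuit, HIIT Basics, Core Blast.
Zumba Advanced starts after Yoga Basics ends; Yoga Basics is clear from here.
Kettlebell Express starts after Zumba Advanced ends; Zumba Advanced is clear from here.
Dance Basics starts before Kettlebell Express ends → Kettlebell Express and Dance Basics overlap.
Zumba Circuit starts exactly when Kettlebell Express ends (back-to-back, no overlap); Kettlebell Express is clear from here.
Zumba Circuit starts before Dance Basics ends → Dance Basics and Zumba Circuit overlap.
HIIT Basics starts after Dance Basics ends; Dance Basics is clear from here.
HIIT Basics starts after Zumba Circuit ends; Zumba Circuit is clear from here.
Core Blast starts after HIIT Basics ends.

Dance Basics & Kettlebell Express, Dance Basics & Zumba Circuit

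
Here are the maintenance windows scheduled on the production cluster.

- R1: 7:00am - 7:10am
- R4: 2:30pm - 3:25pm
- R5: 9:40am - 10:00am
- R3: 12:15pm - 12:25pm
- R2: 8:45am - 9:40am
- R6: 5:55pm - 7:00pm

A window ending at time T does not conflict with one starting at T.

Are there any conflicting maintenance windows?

No

Sorted by start: R1, R2, R5, R3, R4, R6.
R2 starts after R1 ends, so R1 has no further overlaps.
R5 starts exactly when R2 ends (back-to-back, no overlap), so R2 has no further overlaps.
R3 starts after R5 ends, so R5 has no further overlaps.
R4 starts after R3 ends, so R3 has no further overlaps.
R6 starts after R4 ends.
Every pair is clear; the schedule has no overlaps.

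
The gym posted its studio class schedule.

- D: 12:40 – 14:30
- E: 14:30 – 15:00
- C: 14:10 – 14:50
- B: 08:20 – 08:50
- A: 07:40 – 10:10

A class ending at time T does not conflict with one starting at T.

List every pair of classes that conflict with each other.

Sorted by start: A, B, D, C, E.
B starts before A ends → A and B overlap.
D starts after A ends; A is clear from here.
D starts after B ends; B is clear from here.
C starts before D ends → D and C overlap.
E starts exactly when D ends (back-to-back, no overlap).
E starts before C ends → C and E overlap.

A & B, C & D, C & E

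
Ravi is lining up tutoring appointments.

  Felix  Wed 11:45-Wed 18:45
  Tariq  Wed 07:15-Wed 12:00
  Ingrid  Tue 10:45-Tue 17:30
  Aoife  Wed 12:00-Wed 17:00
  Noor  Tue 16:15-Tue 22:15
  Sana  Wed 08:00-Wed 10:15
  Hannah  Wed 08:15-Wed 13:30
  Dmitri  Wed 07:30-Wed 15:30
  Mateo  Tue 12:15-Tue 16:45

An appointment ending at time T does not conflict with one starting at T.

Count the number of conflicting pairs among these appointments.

15

Two intervals overlap when each starts before the other ends.
Sorted by start: Ingrid, Mateo, Noor, Tariq, Dmitri, Sana, Hannah, Felix, Aoife.
Mateo starts before Ingrid ends → Ingrid and Mateo overlap.
Noor starts before Ingrid ends → Ingrid and Noor overlap.
Tariq starts after Ingrid ends; Ingrid is clear from here.
Noor starts before Mateo ends → Mateo and Noor overlap.
Tariq starts after Mateo ends; Mateo is clear from here.
Tariq starts after Noor ends; Noor is clear from here.
Dmitri starts before Tariq ends → Tariq and Dmitri overlap.
Sana starts before Tariq ends → Tariq and Sana overlap.
Hannah starts before Tariq ends → Tariq and Hannah overlap.
Felix starts before Tariq ends → Tariq and Felix overlap.
Aoife starts exactly when Tariq ends (back-to-back, no overlap).
Sana starts before Dmitri ends → Dmitri and Sana overlap.
Hannah starts before Dmitri ends → Dmitri and Hannah overlap.
Felix starts before Dmitri ends → Dmitri and Felix overlap.
Aoife starts before Dmitri ends → Dmitri and Aoife overlap.
Hannah starts before Sana ends → Sana and Hannah overlap.
Felix starts after Sana ends; Sana is clear from here.
Felix starts before Hannah ends → Hannah and Felix overlap.
Aoife starts before Hannah ends → Hannah and Aoife overlap.
Aoife starts before Felix ends → Felix and Aoife overlap.
Overlapping pairs: Aoife & Dmitri, Aoife & Felix, Aoife & Hannah, Dmitri & Felix, Dmitri & Hannah, Dmitri & Sana, Dmitri & Tariq, Felix & Hannah, Felix & Tariq, Hannah & Sana, Hannah & Tariq, Ingrid & Mateo, Ingrid & Noor, Mateo & Noor, Sana & Tariq — 15 in total.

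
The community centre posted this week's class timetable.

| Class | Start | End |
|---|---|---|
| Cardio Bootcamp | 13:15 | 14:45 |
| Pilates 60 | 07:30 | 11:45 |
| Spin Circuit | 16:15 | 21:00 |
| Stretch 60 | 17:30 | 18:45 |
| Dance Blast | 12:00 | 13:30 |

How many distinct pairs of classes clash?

Sorted by start: Pilates 60, Dance Blast, Cardio Bootcamp, Spin Circuit, Stretch 60.
Dance Blast starts after Pilates 60 ends, so Pilates 60 has no further overlaps.
Cardio Bootcamp starts before Dance Blast ends → Dance Blast and Cardio Bootcamp overlap.
Spin Circuit starts after Dance Blast ends, so Dance Blast has no further overlaps.
Spin Circuit starts after Cardio Bootcamp ends, so Cardio Bootcamp has no further overlaps.
Stretch 60 starts before Spin Circuit ends → Spin Circuit and Stretch 60 overlap.
Overlapping pairs: Cardio Bootcamp & Dance Blast, Spin Circuit & Stretch 60 — 2 in total.

2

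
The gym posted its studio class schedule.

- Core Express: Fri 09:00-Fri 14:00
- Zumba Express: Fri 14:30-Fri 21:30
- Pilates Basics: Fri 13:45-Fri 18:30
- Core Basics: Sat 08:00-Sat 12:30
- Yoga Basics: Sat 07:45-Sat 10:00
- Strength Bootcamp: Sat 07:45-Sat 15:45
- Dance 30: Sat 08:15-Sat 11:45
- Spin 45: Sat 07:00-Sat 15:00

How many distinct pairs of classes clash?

12

Sorted by start: Core Express, Pilates Basics, Zumba Express, Spin 45, Yoga Basics, Strength Bootcamp, Core Basics, Dance 30.
Pilates Basics starts before Core Express ends → Core Express and Pilates Basics overlap.
Zumba Express starts after Core Express ends; Core Express is clear from here.
Zumba Express starts before Pilates Basics ends → Pilates Basics and Zumba Express overlap.
Spin 45 starts after Pilates Basics ends; Pilates Basics is clear from here.
Spin 45 starts after Zumba Express ends; Zumba Express is clear from here.
Yoga Basics starts before Spin 45 ends → Spin 45 and Yoga Basics overlap.
Strength Bootcamp starts before Spin 45 ends → Spin 45 and Strength Bootcamp overlap.
Core Basics starts before Spin 45 ends → Spin 45 and Core Basics overlap.
Dance 30 starts before Spin 45 ends → Spin 45 and Dance 30 overlap.
Strength Bootcamp starts before Yoga Basics ends → Yoga Basics and Strength Bootcamp overlap.
Core Basics starts before Yoga Basics ends → Yoga Basics and Core Basics overlap.
Dance 30 starts before Yoga Basics ends → Yoga Basics and Dance 30 overlap.
Core Basics starts before Strength Bootcamp ends → Strength Bootcamp and Core Basics overlap.
Dance 30 starts before Strength Bootcamp ends → Strength Bootcamp and Dance 30 overlap.
Dance 30 starts before Core Basics ends → Core Basics and Dance 30 overlap.
Overlapping pairs: Core Basics & Dance 30, Core Basics & Spin 45, Core Basics & Strength Bootcamp, Core Basics & Yoga Basics, Core Express & Pilates Basics, Dance 30 & Spin 45, Dance 30 & Strength Bootcamp, Dance 30 & Yoga Basics, Pilates Basics & Zumba Express, Spin 45 & Strength Bootcamp, Spin 45 & Yoga Basics, Strength Bootcamp & Yoga Basics — 12 in total.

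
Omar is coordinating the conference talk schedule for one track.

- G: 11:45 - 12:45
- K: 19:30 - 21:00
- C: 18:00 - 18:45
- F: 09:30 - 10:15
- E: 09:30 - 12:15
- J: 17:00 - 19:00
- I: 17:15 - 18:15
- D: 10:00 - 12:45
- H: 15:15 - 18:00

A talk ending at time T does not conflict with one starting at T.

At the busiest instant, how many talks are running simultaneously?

Walk through starts and ends in time order (an end at T is processed before a start at T):
09:30 start E → 1
09:30 start F → 2
10:00 start D → 3
10:15 end F → 2
11:45 start G → 3
12:15 end E → 2
12:45 end D → 1
12:45 end G → 0
15:15 start H → 1
17:00 start J → 2
17:15 start I → 3
18:00 end H → 2
18:00 start C → 3
18:15 end I → 2
18:45 end C → 1
19:00 end J → 0
19:30 start K → 1
21:00 end K → 0
Peak is 3, at 10:00 (D, E, F).

3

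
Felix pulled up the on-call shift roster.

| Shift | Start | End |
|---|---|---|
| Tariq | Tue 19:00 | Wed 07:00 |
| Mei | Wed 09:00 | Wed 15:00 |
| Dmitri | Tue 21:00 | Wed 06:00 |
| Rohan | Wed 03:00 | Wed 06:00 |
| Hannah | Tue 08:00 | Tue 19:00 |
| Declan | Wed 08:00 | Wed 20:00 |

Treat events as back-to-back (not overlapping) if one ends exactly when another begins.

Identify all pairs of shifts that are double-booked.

Declan & Mei, Dmitri & Rohan, Dmitri & Tariq, Rohan & Tariq

Sorted by start: Hannah, Tariq, Dmitri, Rohan, Declan, Mei.
Tariq starts exactly when Hannah ends (back-to-back, no overlap), so nothing later overlaps Hannah either.
Dmitri starts before Tariq ends → Tariq and Dmitri overlap.
Rohan starts before Tariq ends → Tariq and Rohan overlap.
Declan starts after Tariq ends, so nothing later overlaps Tariq either.
Rohan starts before Dmitri ends → Dmitri and Rohan overlap.
Declan starts after Dmitri ends, so nothing later overlaps Dmitri either.
Declan starts after Rohan ends, so nothing later overlaps Rohan either.
Mei starts before Declan ends → Declan and Mei overlap.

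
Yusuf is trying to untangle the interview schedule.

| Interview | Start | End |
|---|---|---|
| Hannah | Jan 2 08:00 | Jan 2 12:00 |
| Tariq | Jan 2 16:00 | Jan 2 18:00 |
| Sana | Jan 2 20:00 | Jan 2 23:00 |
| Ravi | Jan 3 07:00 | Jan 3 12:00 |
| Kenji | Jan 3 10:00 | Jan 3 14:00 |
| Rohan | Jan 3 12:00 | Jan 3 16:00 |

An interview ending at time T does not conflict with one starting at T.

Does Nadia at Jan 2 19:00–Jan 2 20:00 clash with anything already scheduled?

No — it doesn't clash with anything

Hannah: ends Jan 2 12:00 at or before Nadia starts Jan 2 19:00 → clear.
Tariq: ends Jan 2 18:00 at or before Nadia starts Jan 2 19:00 → clear.
Sana: starts Jan 2 20:00 at or after Nadia ends Jan 2 20:00 → clear.
Ravi: starts Jan 3 07:00 at or after Nadia ends Jan 2 20:00 → clear.
Kenji: starts Jan 3 10:00 at or after Nadia ends Jan 2 20:00 → clear.
Rohan: starts Jan 3 12:00 at or after Nadia ends Jan 2 20:00 → clear.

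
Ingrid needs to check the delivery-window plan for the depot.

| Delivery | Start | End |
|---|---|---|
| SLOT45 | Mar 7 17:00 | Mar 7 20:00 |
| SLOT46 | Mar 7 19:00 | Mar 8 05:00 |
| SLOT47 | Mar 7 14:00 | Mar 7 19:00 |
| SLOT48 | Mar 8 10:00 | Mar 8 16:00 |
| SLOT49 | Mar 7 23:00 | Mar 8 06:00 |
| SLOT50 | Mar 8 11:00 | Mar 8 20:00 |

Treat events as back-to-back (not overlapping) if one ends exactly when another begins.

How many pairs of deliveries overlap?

Sorted by start: SLOT47, SLOT45, SLOT46, SLOT49, SLOT48, SLOT50.
SLOT45 starts before SLOT47 ends → SLOT47 and SLOT45 overlap.
SLOT46 starts exactly when SLOT47 ends (back-to-back, no overlap), so SLOT47 has no further overlaps.
SLOT46 starts before SLOT45 ends → SLOT45 and SLOT46 overlap.
SLOT49 starts after SLOT45 ends, so SLOT45 has no further overlaps.
SLOT49 starts before SLOT46 ends → SLOT46 and SLOT49 overlap.
SLOT48 starts after SLOT46 ends, so SLOT46 has no further overlaps.
SLOT48 starts after SLOT49 ends, so SLOT49 has no further overlaps.
SLOT50 starts before SLOT48 ends → SLOT48 and SLOT50 overlap.
Overlapping pairs: SLOT45 & SLOT46, SLOT45 & SLOT47, SLOT46 & SLOT49, SLOT48 & SLOT50 — 4 in total.

4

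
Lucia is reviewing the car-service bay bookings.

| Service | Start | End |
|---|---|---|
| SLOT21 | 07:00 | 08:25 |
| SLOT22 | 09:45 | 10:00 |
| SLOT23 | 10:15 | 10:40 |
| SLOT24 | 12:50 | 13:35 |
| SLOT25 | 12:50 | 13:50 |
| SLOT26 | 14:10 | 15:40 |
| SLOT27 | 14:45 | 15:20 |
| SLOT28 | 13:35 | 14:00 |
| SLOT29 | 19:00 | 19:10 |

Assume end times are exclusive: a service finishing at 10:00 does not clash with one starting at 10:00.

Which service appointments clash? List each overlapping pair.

Check each pair: they overlap iff neither finishes before the other starts.
Sorted by start: SLOT21, SLOT22, SLOT23, SLOT24, SLOT25, SLOT28, SLOT26, SLOT27, SLOT29.
SLOT22 starts after SLOT21 ends — done with SLOT21.
SLOT23 starts after SLOT22 ends — done with SLOT22.
SLOT24 starts after SLOT23 ends — done with SLOT23.
SLOT25 starts before SLOT24 ends → SLOT24 and SLOT25 overlap.
SLOT28 starts exactly when SLOT24 ends (back-to-back, no overlap) — done with SLOT24.
SLOT28 starts before SLOT25 ends → SLOT25 and SLOT28 overlap.
SLOT26 starts after SLOT25 ends — done with SLOT25.
SLOT26 starts after SLOT28 ends — done with SLOT28.
SLOT27 starts before SLOT26 ends → SLOT26 and SLOT27 overlap.
SLOT29 starts after SLOT26 ends.
SLOT29 starts after SLOT27 ends.

SLOT24 & SLOT25, SLOT25 & SLOT28, SLOT26 & SLOT27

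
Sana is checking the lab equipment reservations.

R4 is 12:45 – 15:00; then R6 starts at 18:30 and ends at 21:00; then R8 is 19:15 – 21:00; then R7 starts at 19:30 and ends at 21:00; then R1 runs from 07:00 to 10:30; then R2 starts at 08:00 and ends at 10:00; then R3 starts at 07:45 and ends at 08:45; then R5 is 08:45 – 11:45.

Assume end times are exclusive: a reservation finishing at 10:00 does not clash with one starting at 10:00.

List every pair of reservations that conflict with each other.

R1 & R2, R1 & R3, R1 & R5, R2 & R3, R2 & R5, R6 & R7, R6 & R8, R7 & R8

Check each pair: they overlap iff neither finishes before the other starts.
Sorted by start: R1, R3, R2, R5, R4, R6, R8, R7.
R3 starts before R1 ends → R1 and R3 overlap.
R2 starts before R1 ends → R1 and R2 overlap.
R5 starts before R1 ends → R1 and R5 overlap.
R4 starts after R1 ends; R1 is clear from here.
R2 starts before R3 ends → R3 and R2 overlap.
R5 starts exactly when R3 ends (back-to-back, no overlap); R3 is clear from here.
R5 starts before R2 ends → R2 and R5 overlap.
R4 starts after R2 ends; R2 is clear from here.
R4 starts after R5 ends; R5 is clear from here.
R6 starts after R4 ends; R4 is clear from here.
R8 starts before R6 ends → R6 and R8 overlap.
R7 starts before R6 ends → R6 and R7 overlap.
R7 starts before R8 ends → R8 and R7 overlap.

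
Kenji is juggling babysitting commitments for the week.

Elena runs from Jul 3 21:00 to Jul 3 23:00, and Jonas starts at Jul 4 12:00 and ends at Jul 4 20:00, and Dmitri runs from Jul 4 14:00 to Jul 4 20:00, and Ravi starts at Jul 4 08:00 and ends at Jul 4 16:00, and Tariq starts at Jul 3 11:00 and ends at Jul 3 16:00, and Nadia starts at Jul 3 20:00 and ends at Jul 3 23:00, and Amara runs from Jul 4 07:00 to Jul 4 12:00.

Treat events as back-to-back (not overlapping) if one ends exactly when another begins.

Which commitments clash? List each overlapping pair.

Sorted by start: Tariq, Nadia, Elena, Amara, Ravi, Jonas, Dmitri.
Nadia starts after Tariq ends — done with Tariq.
Elena starts before Nadia ends → Nadia and Elena overlap.
Amara starts after Nadia ends — done with Nadia.
Amara starts after Elena ends — done with Elena.
Ravi starts before Amara ends → Amara and Ravi overlap.
Jonas starts exactly when Amara ends (back-to-back, no overlap) — done with Amara.
Jonas starts before Ravi ends → Ravi and Jonas overlap.
Dmitri starts before Ravi ends → Ravi and Dmitri overlap.
Dmitri starts before Jonas ends → Jonas and Dmitri overlap.

Amara & Ravi, Dmitri & Jonas, Dmitri & Ravi, Elena & Nadia, Jonas & Ravi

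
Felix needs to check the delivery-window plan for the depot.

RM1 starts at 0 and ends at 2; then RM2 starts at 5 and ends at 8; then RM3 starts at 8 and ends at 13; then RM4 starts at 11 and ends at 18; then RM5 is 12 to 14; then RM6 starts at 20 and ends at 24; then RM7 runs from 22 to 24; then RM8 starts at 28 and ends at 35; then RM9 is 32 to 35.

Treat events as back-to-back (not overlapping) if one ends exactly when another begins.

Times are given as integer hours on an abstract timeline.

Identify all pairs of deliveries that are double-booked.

RM3 & RM4, RM3 & RM5, RM4 & RM5, RM6 & RM7, RM8 & RM9

Sorted by start: RM1, RM2, RM3, RM4, RM5, RM6, RM7, RM8, RM9.
RM2 starts after RM1 ends, so nothing later overlaps RM1 either.
RM3 starts exactly when RM2 ends (back-to-back, no overlap), so nothing later overlaps RM2 either.
RM4 starts before RM3 ends → RM3 and RM4 overlap.
RM5 starts before RM3 ends → RM3 and RM5 overlap.
RM6 starts after RM3 ends, so nothing later overlaps RM3 either.
RM5 starts before RM4 ends → RM4 and RM5 overlap.
RM6 starts after RM4 ends, so nothing later overlaps RM4 either.
RM6 starts after RM5 ends, so nothing later overlaps RM5 either.
RM7 starts before RM6 ends → RM6 and RM7 overlap.
RM8 starts after RM6 ends, so nothing later overlaps RM6 either.
RM8 starts after RM7 ends, so nothing later overlaps RM7 either.
RM9 starts before RM8 ends → RM8 and RM9 overlap.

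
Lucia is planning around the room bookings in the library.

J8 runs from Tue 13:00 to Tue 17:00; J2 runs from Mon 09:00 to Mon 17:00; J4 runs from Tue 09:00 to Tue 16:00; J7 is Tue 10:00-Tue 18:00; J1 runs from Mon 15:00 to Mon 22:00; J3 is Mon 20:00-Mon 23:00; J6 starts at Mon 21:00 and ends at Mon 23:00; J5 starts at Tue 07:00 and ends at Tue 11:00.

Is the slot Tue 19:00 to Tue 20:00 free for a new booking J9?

J2: ends Mon 17:00 at or before J9 starts Tue 19:00 → clear.
J1: ends Mon 22:00 at or before J9 starts Tue 19:00 → clear.
J3: ends Mon 23:00 at or before J9 starts Tue 19:00 → clear.
J6: ends Mon 23:00 at or before J9 starts Tue 19:00 → clear.
J5: ends Tue 11:00 at or before J9 starts Tue 19:00 → clear.
J4: ends Tue 16:00 at or before J9 starts Tue 19:00 → clear.
J7: ends Tue 18:00 at or before J9 starts Tue 19:00 → clear.
J8: ends Tue 17:00 at or before J9 starts Tue 19:00 → clear.

Yes — the slot is free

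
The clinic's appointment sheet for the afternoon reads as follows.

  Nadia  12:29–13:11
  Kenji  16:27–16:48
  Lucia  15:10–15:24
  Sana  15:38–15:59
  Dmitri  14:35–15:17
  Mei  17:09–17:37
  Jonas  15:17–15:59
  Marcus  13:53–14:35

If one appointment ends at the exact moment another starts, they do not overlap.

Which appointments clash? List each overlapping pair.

Sorted by start: Nadia, Marcus, Dmitri, Lucia, Jonas, Sana, Kenji, Mei.
Marcus starts after Nadia ends — done with Nadia.
Dmitri starts exactly when Marcus ends (back-to-back, no overlap) — done with Marcus.
Lucia starts before Dmitri ends → Dmitri and Lucia overlap.
Jonas starts exactly when Dmitri ends (back-to-back, no overlap) — done with Dmitri.
Jonas starts before Lucia ends → Lucia and Jonas overlap.
Sana starts after Lucia ends — done with Lucia.
Sana starts before Jonas ends → Jonas and Sana overlap.
Kenji starts after Jonas ends — done with Jonas.
Kenji starts after Sana ends — done with Sana.
Mei starts after Kenji ends.

Dmitri & Lucia, Jonas & Lucia, Jonas & Sana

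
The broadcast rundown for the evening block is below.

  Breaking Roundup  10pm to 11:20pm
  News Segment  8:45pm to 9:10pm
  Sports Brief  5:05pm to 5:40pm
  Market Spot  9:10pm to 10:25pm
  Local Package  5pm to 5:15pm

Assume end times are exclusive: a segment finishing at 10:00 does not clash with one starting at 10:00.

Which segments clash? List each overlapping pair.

Sorted by start: Local Package, Sports Brief, News Segment, Market Spot, Breaking Roundup.
Sports Brief starts before Local Package ends → Local Package and Sports Brief overlap.
News Segment starts after Local Package ends, so nothing later overlaps Local Package either.
News Segment starts after Sports Brief ends, so nothing later overlaps Sports Brief either.
Market Spot starts exactly when News Segment ends (back-to-back, no overlap), so nothing later overlaps News Segment either.
Breaking Roundup starts before Market Spot ends → Market Spot and Breaking Roundup overlap.

Breaking Roundup & Market Spot, Local Package & Sports Brief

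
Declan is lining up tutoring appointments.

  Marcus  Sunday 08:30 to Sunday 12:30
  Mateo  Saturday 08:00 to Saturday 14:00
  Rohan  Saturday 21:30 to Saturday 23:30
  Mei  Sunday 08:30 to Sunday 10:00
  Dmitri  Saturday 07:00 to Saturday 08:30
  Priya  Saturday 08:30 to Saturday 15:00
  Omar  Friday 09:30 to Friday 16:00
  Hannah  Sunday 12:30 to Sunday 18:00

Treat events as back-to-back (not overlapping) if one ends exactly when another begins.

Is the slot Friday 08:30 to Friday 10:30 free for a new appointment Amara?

No — it overlaps Omar

Omar: starts Friday 09:30 before Amara ends Friday 10:30, and ends Friday 16:00 after Amara starts Friday 08:30 → overlap.
Dmitri: starts Saturday 07:00 at or after Amara ends Friday 10:30 → clear.
Mateo: starts Saturday 08:00 at or after Amara ends Friday 10:30 → clear.
Priya: starts Saturday 08:30 at or after Amara ends Friday 10:30 → clear.
Rohan: starts Saturday 21:30 at or after Amara ends Friday 10:30 → clear.
Mei: starts Sunday 08:30 at or after Amara ends Friday 10:30 → clear.
Marcus: starts Sunday 08:30 at or after Amara ends Friday 10:30 → clear.
Hannah: starts Sunday 12:30 at or after Amara ends Friday 10:30 → clear.
Amara overlaps Omar.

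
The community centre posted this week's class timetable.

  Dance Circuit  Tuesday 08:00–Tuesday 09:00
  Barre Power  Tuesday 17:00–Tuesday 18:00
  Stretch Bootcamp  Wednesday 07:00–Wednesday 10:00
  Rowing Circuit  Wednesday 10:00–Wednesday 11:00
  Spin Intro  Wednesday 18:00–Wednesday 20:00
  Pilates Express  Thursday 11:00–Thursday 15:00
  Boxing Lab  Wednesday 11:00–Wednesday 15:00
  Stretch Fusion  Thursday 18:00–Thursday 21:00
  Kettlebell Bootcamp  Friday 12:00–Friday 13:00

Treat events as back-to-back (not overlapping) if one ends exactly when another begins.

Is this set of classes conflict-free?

Sorted by start: Dance Circuit, Barre Power, Stretch Bootcamp, Rowing Circuit, Boxing Lab, Spin Intro, Pilates Express, Stretch Fusion, Kettlebell Bootcamp.
Barre Power starts after Dance Circuit ends, so nothing later overlaps Dance Circuit either.
Stretch Bootcamp starts after Barre Power ends, so nothing later overlaps Barre Power either.
Rowing Circuit starts exactly when Stretch Bootcamp ends (back-to-back, no overlap), so nothing later overlaps Stretch Bootcamp either.
Boxing Lab starts exactly when Rowing Circuit ends (back-to-back, no overlap), so nothing later overlaps Rowing Circuit either.
Spin Intro starts after Boxing Lab ends, so nothing later overlaps Boxing Lab either.
Pilates Express starts after Spin Intro ends, so nothing later overlaps Spin Intro either.
Stretch Fusion starts after Pilates Express ends, so nothing later overlaps Pilates Express either.
Kettlebell Bootcamp starts after Stretch Fusion ends.
Every pair is clear; the schedule has no overlaps.

Yes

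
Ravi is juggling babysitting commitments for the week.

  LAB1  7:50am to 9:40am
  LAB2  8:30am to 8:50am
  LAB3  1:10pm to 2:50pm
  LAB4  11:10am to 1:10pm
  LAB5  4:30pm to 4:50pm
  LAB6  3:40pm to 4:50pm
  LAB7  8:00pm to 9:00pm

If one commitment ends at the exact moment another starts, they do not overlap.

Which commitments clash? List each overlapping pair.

Sorted by start: LAB1, LAB2, LAB4, LAB3, LAB6, LAB5, LAB7.
LAB2 starts before LAB1 ends → LAB1 and LAB2 overlap.
LAB4 starts after LAB1 ends, so LAB1 has no further overlaps.
LAB4 starts after LAB2 ends, so LAB2 has no further overlaps.
LAB3 starts exactly when LAB4 ends (back-to-back, no overlap), so LAB4 has no further overlaps.
LAB6 starts after LAB3 ends, so LAB3 has no further overlaps.
LAB5 starts before LAB6 ends → LAB6 and LAB5 overlap.
LAB7 starts after LAB6 ends.
LAB7 starts after LAB5 ends.

LAB1 & LAB2, LAB5 & LAB6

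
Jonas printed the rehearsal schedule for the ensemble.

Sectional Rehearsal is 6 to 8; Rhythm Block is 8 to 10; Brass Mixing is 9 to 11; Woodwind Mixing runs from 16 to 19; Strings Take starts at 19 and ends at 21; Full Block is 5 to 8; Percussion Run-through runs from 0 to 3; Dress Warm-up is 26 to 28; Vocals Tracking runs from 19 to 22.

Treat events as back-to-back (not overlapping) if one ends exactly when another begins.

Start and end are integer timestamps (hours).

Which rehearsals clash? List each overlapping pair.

Sorted by start: Percussion Run-through, Full Block, Sectional Rehearsal, Rhythm Block, Brass Mixing, Woodwind Mixing, Strings Take, Vocals Tracking, Dress Warm-up.
Full Block starts after Percussion Run-through ends; Percussion Run-through is clear from here.
Sectional Rehearsal starts before Full Block ends → Full Block and Sectional Rehearsal overlap.
Rhythm Block starts exactly when Full Block ends (back-to-back, no overlap); Full Block is clear from here.
Rhythm Block starts exactly when Sectional Rehearsal ends (back-to-back, no overlap); Sectional Rehearsal is clear from here.
Brass Mixing starts before Rhythm Block ends → Rhythm Block and Brass Mixing overlap.
Woodwind Mixing starts after Rhythm Block ends; Rhythm Block is clear from here.
Woodwind Mixing starts after Brass Mixing ends; Brass Mixing is clear from here.
Strings Take starts exactly when Woodwind Mixing ends (back-to-back, no overlap); Woodwind Mixing is clear from here.
Vocals Tracking starts before Strings Take ends → Strings Take and Vocals Tracking overlap.
Dress Warm-up starts after Strings Take ends.
Dress Warm-up starts after Vocals Tracking ends.

Brass Mixing & Rhythm Block, Full Block & Sectional Rehearsal, Strings Take & Vocals Tracking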